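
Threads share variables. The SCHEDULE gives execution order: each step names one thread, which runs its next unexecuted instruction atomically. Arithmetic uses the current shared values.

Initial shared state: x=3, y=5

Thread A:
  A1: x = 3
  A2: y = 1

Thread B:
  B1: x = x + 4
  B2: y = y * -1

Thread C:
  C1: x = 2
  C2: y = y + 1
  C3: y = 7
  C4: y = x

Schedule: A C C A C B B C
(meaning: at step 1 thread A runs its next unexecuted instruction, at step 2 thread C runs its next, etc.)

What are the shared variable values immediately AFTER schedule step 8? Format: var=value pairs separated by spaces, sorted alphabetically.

Answer: x=6 y=6

Derivation:
Step 1: thread A executes A1 (x = 3). Shared: x=3 y=5. PCs: A@1 B@0 C@0
Step 2: thread C executes C1 (x = 2). Shared: x=2 y=5. PCs: A@1 B@0 C@1
Step 3: thread C executes C2 (y = y + 1). Shared: x=2 y=6. PCs: A@1 B@0 C@2
Step 4: thread A executes A2 (y = 1). Shared: x=2 y=1. PCs: A@2 B@0 C@2
Step 5: thread C executes C3 (y = 7). Shared: x=2 y=7. PCs: A@2 B@0 C@3
Step 6: thread B executes B1 (x = x + 4). Shared: x=6 y=7. PCs: A@2 B@1 C@3
Step 7: thread B executes B2 (y = y * -1). Shared: x=6 y=-7. PCs: A@2 B@2 C@3
Step 8: thread C executes C4 (y = x). Shared: x=6 y=6. PCs: A@2 B@2 C@4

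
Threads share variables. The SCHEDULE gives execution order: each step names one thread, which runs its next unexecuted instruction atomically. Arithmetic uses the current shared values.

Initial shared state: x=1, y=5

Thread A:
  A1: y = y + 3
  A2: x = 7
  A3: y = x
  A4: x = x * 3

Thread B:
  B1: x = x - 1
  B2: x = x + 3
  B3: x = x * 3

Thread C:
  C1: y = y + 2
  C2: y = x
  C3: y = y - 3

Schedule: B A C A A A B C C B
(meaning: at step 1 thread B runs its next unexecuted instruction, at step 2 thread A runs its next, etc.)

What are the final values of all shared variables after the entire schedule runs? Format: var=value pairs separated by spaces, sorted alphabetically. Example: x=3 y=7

Step 1: thread B executes B1 (x = x - 1). Shared: x=0 y=5. PCs: A@0 B@1 C@0
Step 2: thread A executes A1 (y = y + 3). Shared: x=0 y=8. PCs: A@1 B@1 C@0
Step 3: thread C executes C1 (y = y + 2). Shared: x=0 y=10. PCs: A@1 B@1 C@1
Step 4: thread A executes A2 (x = 7). Shared: x=7 y=10. PCs: A@2 B@1 C@1
Step 5: thread A executes A3 (y = x). Shared: x=7 y=7. PCs: A@3 B@1 C@1
Step 6: thread A executes A4 (x = x * 3). Shared: x=21 y=7. PCs: A@4 B@1 C@1
Step 7: thread B executes B2 (x = x + 3). Shared: x=24 y=7. PCs: A@4 B@2 C@1
Step 8: thread C executes C2 (y = x). Shared: x=24 y=24. PCs: A@4 B@2 C@2
Step 9: thread C executes C3 (y = y - 3). Shared: x=24 y=21. PCs: A@4 B@2 C@3
Step 10: thread B executes B3 (x = x * 3). Shared: x=72 y=21. PCs: A@4 B@3 C@3

Answer: x=72 y=21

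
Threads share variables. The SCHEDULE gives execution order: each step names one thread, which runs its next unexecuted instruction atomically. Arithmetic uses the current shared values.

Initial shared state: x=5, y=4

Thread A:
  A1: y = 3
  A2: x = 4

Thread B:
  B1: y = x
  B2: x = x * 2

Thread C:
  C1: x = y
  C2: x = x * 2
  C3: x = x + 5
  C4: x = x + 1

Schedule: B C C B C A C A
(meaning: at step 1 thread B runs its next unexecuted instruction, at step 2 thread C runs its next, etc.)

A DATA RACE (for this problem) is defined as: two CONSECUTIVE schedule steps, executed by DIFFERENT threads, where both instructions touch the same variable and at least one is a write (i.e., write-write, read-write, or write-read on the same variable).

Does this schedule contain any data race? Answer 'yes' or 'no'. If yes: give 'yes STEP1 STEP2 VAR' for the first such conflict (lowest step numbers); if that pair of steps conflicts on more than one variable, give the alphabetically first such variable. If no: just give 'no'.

Answer: yes 1 2 x

Derivation:
Steps 1,2: B(y = x) vs C(x = y). RACE on x (R-W), y (W-R). Multiple vars; alphabetically first is x.
Steps 2,3: same thread (C). No race.
Steps 3,4: C(x = x * 2) vs B(x = x * 2). RACE on x (W-W).
Steps 4,5: B(x = x * 2) vs C(x = x + 5). RACE on x (W-W).
Steps 5,6: C(r=x,w=x) vs A(r=-,w=y). No conflict.
Steps 6,7: A(r=-,w=y) vs C(r=x,w=x). No conflict.
Steps 7,8: C(x = x + 1) vs A(x = 4). RACE on x (W-W).
First conflict at steps 1,2.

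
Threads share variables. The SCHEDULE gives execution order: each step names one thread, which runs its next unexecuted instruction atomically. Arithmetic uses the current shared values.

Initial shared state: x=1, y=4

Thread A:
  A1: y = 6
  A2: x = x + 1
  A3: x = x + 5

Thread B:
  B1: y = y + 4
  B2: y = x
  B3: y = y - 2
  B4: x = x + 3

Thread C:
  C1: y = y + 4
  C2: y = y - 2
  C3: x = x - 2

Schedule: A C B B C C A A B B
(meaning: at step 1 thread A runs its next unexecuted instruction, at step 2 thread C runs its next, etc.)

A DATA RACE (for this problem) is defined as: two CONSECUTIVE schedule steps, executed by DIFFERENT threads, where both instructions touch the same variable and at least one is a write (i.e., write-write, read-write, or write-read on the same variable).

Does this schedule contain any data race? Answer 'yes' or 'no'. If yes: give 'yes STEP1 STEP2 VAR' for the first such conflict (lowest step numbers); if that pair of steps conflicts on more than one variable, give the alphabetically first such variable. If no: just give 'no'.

Steps 1,2: A(y = 6) vs C(y = y + 4). RACE on y (W-W).
Steps 2,3: C(y = y + 4) vs B(y = y + 4). RACE on y (W-W).
Steps 3,4: same thread (B). No race.
Steps 4,5: B(y = x) vs C(y = y - 2). RACE on y (W-W).
Steps 5,6: same thread (C). No race.
Steps 6,7: C(x = x - 2) vs A(x = x + 1). RACE on x (W-W).
Steps 7,8: same thread (A). No race.
Steps 8,9: A(r=x,w=x) vs B(r=y,w=y). No conflict.
Steps 9,10: same thread (B). No race.
First conflict at steps 1,2.

Answer: yes 1 2 y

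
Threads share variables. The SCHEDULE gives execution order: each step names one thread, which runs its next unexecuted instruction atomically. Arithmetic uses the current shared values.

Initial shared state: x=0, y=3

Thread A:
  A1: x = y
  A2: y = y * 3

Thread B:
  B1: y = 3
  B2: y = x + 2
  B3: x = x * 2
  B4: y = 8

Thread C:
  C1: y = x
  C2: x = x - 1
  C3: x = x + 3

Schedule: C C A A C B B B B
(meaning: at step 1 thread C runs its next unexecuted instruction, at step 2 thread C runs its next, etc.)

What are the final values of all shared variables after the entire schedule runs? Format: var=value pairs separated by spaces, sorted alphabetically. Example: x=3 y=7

Step 1: thread C executes C1 (y = x). Shared: x=0 y=0. PCs: A@0 B@0 C@1
Step 2: thread C executes C2 (x = x - 1). Shared: x=-1 y=0. PCs: A@0 B@0 C@2
Step 3: thread A executes A1 (x = y). Shared: x=0 y=0. PCs: A@1 B@0 C@2
Step 4: thread A executes A2 (y = y * 3). Shared: x=0 y=0. PCs: A@2 B@0 C@2
Step 5: thread C executes C3 (x = x + 3). Shared: x=3 y=0. PCs: A@2 B@0 C@3
Step 6: thread B executes B1 (y = 3). Shared: x=3 y=3. PCs: A@2 B@1 C@3
Step 7: thread B executes B2 (y = x + 2). Shared: x=3 y=5. PCs: A@2 B@2 C@3
Step 8: thread B executes B3 (x = x * 2). Shared: x=6 y=5. PCs: A@2 B@3 C@3
Step 9: thread B executes B4 (y = 8). Shared: x=6 y=8. PCs: A@2 B@4 C@3

Answer: x=6 y=8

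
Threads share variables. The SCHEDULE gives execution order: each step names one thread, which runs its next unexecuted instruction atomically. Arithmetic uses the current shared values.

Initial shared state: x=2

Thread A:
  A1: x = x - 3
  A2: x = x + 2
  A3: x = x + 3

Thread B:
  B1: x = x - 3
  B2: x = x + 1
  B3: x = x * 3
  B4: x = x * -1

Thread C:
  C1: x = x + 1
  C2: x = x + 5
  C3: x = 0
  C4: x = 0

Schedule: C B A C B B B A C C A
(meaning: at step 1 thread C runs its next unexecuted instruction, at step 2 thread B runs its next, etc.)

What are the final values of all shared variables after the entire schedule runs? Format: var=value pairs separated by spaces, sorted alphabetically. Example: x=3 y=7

Step 1: thread C executes C1 (x = x + 1). Shared: x=3. PCs: A@0 B@0 C@1
Step 2: thread B executes B1 (x = x - 3). Shared: x=0. PCs: A@0 B@1 C@1
Step 3: thread A executes A1 (x = x - 3). Shared: x=-3. PCs: A@1 B@1 C@1
Step 4: thread C executes C2 (x = x + 5). Shared: x=2. PCs: A@1 B@1 C@2
Step 5: thread B executes B2 (x = x + 1). Shared: x=3. PCs: A@1 B@2 C@2
Step 6: thread B executes B3 (x = x * 3). Shared: x=9. PCs: A@1 B@3 C@2
Step 7: thread B executes B4 (x = x * -1). Shared: x=-9. PCs: A@1 B@4 C@2
Step 8: thread A executes A2 (x = x + 2). Shared: x=-7. PCs: A@2 B@4 C@2
Step 9: thread C executes C3 (x = 0). Shared: x=0. PCs: A@2 B@4 C@3
Step 10: thread C executes C4 (x = 0). Shared: x=0. PCs: A@2 B@4 C@4
Step 11: thread A executes A3 (x = x + 3). Shared: x=3. PCs: A@3 B@4 C@4

Answer: x=3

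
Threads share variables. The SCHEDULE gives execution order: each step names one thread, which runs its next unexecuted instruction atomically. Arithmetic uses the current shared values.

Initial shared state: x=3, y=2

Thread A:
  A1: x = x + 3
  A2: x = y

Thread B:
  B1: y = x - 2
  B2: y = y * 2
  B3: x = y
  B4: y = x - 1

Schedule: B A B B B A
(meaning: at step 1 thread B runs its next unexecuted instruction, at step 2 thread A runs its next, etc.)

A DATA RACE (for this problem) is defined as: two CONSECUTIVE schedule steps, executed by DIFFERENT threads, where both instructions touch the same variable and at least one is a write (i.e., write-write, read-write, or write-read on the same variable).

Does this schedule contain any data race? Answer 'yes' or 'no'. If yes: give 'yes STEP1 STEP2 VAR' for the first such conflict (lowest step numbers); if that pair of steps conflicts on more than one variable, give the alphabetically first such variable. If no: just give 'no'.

Answer: yes 1 2 x

Derivation:
Steps 1,2: B(y = x - 2) vs A(x = x + 3). RACE on x (R-W).
Steps 2,3: A(r=x,w=x) vs B(r=y,w=y). No conflict.
Steps 3,4: same thread (B). No race.
Steps 4,5: same thread (B). No race.
Steps 5,6: B(y = x - 1) vs A(x = y). RACE on x (R-W), y (W-R). Multiple vars; alphabetically first is x.
First conflict at steps 1,2.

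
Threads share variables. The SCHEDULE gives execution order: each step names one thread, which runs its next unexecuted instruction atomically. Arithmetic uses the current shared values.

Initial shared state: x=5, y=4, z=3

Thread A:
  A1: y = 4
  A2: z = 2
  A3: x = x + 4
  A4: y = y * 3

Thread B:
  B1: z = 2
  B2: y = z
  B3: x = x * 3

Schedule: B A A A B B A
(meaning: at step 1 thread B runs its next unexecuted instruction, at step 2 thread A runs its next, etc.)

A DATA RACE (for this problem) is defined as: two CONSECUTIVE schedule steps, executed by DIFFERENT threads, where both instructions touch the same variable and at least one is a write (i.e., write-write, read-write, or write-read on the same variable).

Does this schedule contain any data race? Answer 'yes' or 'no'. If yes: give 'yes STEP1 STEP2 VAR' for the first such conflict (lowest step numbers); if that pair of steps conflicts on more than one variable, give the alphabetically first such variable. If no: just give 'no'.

Answer: no

Derivation:
Steps 1,2: B(r=-,w=z) vs A(r=-,w=y). No conflict.
Steps 2,3: same thread (A). No race.
Steps 3,4: same thread (A). No race.
Steps 4,5: A(r=x,w=x) vs B(r=z,w=y). No conflict.
Steps 5,6: same thread (B). No race.
Steps 6,7: B(r=x,w=x) vs A(r=y,w=y). No conflict.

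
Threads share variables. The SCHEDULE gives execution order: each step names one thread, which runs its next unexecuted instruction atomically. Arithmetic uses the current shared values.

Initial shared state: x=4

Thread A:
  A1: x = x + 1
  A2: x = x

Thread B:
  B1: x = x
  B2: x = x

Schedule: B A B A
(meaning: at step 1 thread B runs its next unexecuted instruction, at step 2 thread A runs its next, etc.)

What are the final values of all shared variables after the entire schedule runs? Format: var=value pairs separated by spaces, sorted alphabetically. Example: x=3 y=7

Step 1: thread B executes B1 (x = x). Shared: x=4. PCs: A@0 B@1
Step 2: thread A executes A1 (x = x + 1). Shared: x=5. PCs: A@1 B@1
Step 3: thread B executes B2 (x = x). Shared: x=5. PCs: A@1 B@2
Step 4: thread A executes A2 (x = x). Shared: x=5. PCs: A@2 B@2

Answer: x=5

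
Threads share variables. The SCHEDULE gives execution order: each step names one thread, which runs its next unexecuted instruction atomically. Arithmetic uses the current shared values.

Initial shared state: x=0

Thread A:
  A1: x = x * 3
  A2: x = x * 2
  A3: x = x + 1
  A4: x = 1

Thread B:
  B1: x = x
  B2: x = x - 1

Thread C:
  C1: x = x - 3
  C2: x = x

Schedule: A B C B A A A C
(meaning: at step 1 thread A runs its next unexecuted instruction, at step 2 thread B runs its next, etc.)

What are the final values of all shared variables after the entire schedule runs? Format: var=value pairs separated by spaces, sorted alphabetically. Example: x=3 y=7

Answer: x=1

Derivation:
Step 1: thread A executes A1 (x = x * 3). Shared: x=0. PCs: A@1 B@0 C@0
Step 2: thread B executes B1 (x = x). Shared: x=0. PCs: A@1 B@1 C@0
Step 3: thread C executes C1 (x = x - 3). Shared: x=-3. PCs: A@1 B@1 C@1
Step 4: thread B executes B2 (x = x - 1). Shared: x=-4. PCs: A@1 B@2 C@1
Step 5: thread A executes A2 (x = x * 2). Shared: x=-8. PCs: A@2 B@2 C@1
Step 6: thread A executes A3 (x = x + 1). Shared: x=-7. PCs: A@3 B@2 C@1
Step 7: thread A executes A4 (x = 1). Shared: x=1. PCs: A@4 B@2 C@1
Step 8: thread C executes C2 (x = x). Shared: x=1. PCs: A@4 B@2 C@2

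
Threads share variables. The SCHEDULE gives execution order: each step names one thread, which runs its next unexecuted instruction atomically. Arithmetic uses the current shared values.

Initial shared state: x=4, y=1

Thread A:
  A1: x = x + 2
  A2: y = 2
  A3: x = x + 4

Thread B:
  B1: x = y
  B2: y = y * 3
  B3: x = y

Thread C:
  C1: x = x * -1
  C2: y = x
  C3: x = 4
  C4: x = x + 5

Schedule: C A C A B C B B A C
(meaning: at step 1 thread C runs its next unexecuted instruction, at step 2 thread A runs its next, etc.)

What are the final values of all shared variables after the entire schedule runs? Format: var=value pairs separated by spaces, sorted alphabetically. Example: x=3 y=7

Step 1: thread C executes C1 (x = x * -1). Shared: x=-4 y=1. PCs: A@0 B@0 C@1
Step 2: thread A executes A1 (x = x + 2). Shared: x=-2 y=1. PCs: A@1 B@0 C@1
Step 3: thread C executes C2 (y = x). Shared: x=-2 y=-2. PCs: A@1 B@0 C@2
Step 4: thread A executes A2 (y = 2). Shared: x=-2 y=2. PCs: A@2 B@0 C@2
Step 5: thread B executes B1 (x = y). Shared: x=2 y=2. PCs: A@2 B@1 C@2
Step 6: thread C executes C3 (x = 4). Shared: x=4 y=2. PCs: A@2 B@1 C@3
Step 7: thread B executes B2 (y = y * 3). Shared: x=4 y=6. PCs: A@2 B@2 C@3
Step 8: thread B executes B3 (x = y). Shared: x=6 y=6. PCs: A@2 B@3 C@3
Step 9: thread A executes A3 (x = x + 4). Shared: x=10 y=6. PCs: A@3 B@3 C@3
Step 10: thread C executes C4 (x = x + 5). Shared: x=15 y=6. PCs: A@3 B@3 C@4

Answer: x=15 y=6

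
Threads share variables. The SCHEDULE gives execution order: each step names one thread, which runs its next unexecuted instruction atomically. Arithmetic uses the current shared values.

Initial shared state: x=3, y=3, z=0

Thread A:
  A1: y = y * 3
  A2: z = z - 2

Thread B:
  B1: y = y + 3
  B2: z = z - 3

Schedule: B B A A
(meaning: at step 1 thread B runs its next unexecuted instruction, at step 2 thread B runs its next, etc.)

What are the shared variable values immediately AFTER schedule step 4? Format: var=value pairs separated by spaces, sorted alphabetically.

Answer: x=3 y=18 z=-5

Derivation:
Step 1: thread B executes B1 (y = y + 3). Shared: x=3 y=6 z=0. PCs: A@0 B@1
Step 2: thread B executes B2 (z = z - 3). Shared: x=3 y=6 z=-3. PCs: A@0 B@2
Step 3: thread A executes A1 (y = y * 3). Shared: x=3 y=18 z=-3. PCs: A@1 B@2
Step 4: thread A executes A2 (z = z - 2). Shared: x=3 y=18 z=-5. PCs: A@2 B@2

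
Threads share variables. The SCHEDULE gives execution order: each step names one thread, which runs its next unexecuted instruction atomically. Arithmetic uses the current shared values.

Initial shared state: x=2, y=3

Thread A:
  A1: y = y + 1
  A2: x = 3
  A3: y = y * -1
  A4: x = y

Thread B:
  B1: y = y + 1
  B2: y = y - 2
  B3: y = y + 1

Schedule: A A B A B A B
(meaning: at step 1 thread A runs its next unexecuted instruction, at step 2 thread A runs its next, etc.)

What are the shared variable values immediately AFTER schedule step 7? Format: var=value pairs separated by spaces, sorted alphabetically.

Step 1: thread A executes A1 (y = y + 1). Shared: x=2 y=4. PCs: A@1 B@0
Step 2: thread A executes A2 (x = 3). Shared: x=3 y=4. PCs: A@2 B@0
Step 3: thread B executes B1 (y = y + 1). Shared: x=3 y=5. PCs: A@2 B@1
Step 4: thread A executes A3 (y = y * -1). Shared: x=3 y=-5. PCs: A@3 B@1
Step 5: thread B executes B2 (y = y - 2). Shared: x=3 y=-7. PCs: A@3 B@2
Step 6: thread A executes A4 (x = y). Shared: x=-7 y=-7. PCs: A@4 B@2
Step 7: thread B executes B3 (y = y + 1). Shared: x=-7 y=-6. PCs: A@4 B@3

Answer: x=-7 y=-6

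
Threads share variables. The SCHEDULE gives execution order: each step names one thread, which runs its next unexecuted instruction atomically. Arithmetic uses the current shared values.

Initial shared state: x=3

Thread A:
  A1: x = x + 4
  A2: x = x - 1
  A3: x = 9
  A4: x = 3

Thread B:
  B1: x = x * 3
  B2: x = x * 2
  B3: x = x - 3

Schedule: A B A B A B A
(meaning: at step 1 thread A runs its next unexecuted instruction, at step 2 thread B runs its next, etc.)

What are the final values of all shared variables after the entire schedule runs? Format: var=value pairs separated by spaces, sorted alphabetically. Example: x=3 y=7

Answer: x=3

Derivation:
Step 1: thread A executes A1 (x = x + 4). Shared: x=7. PCs: A@1 B@0
Step 2: thread B executes B1 (x = x * 3). Shared: x=21. PCs: A@1 B@1
Step 3: thread A executes A2 (x = x - 1). Shared: x=20. PCs: A@2 B@1
Step 4: thread B executes B2 (x = x * 2). Shared: x=40. PCs: A@2 B@2
Step 5: thread A executes A3 (x = 9). Shared: x=9. PCs: A@3 B@2
Step 6: thread B executes B3 (x = x - 3). Shared: x=6. PCs: A@3 B@3
Step 7: thread A executes A4 (x = 3). Shared: x=3. PCs: A@4 B@3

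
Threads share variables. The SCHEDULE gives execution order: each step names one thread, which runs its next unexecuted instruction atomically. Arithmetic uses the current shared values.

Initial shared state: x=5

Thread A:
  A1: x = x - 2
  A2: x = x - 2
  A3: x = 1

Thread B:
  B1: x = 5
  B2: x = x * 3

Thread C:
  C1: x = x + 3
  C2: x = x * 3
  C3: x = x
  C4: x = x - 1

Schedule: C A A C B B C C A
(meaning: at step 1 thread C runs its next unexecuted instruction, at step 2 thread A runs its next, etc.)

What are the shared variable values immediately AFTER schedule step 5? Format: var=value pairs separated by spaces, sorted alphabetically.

Step 1: thread C executes C1 (x = x + 3). Shared: x=8. PCs: A@0 B@0 C@1
Step 2: thread A executes A1 (x = x - 2). Shared: x=6. PCs: A@1 B@0 C@1
Step 3: thread A executes A2 (x = x - 2). Shared: x=4. PCs: A@2 B@0 C@1
Step 4: thread C executes C2 (x = x * 3). Shared: x=12. PCs: A@2 B@0 C@2
Step 5: thread B executes B1 (x = 5). Shared: x=5. PCs: A@2 B@1 C@2

Answer: x=5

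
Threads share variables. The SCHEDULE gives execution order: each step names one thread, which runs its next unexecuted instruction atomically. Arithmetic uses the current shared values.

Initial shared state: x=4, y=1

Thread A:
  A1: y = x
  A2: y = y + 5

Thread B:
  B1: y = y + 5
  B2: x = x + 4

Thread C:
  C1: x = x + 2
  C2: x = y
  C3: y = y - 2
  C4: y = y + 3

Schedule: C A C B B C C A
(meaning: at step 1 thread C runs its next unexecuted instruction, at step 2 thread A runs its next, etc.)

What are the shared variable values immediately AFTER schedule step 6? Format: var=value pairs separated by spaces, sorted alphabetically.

Answer: x=10 y=9

Derivation:
Step 1: thread C executes C1 (x = x + 2). Shared: x=6 y=1. PCs: A@0 B@0 C@1
Step 2: thread A executes A1 (y = x). Shared: x=6 y=6. PCs: A@1 B@0 C@1
Step 3: thread C executes C2 (x = y). Shared: x=6 y=6. PCs: A@1 B@0 C@2
Step 4: thread B executes B1 (y = y + 5). Shared: x=6 y=11. PCs: A@1 B@1 C@2
Step 5: thread B executes B2 (x = x + 4). Shared: x=10 y=11. PCs: A@1 B@2 C@2
Step 6: thread C executes C3 (y = y - 2). Shared: x=10 y=9. PCs: A@1 B@2 C@3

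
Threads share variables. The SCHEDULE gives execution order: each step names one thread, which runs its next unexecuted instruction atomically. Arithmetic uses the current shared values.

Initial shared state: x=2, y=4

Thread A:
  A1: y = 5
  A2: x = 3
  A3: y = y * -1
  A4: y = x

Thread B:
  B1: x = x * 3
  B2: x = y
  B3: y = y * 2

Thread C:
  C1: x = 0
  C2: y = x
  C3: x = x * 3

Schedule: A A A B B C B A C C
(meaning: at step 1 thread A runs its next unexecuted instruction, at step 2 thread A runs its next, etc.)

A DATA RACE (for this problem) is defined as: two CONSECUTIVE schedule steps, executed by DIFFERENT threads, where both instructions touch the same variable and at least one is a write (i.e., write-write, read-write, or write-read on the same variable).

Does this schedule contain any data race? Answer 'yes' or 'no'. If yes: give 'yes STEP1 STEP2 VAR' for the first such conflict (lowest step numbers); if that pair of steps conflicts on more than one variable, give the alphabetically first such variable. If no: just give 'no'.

Answer: yes 5 6 x

Derivation:
Steps 1,2: same thread (A). No race.
Steps 2,3: same thread (A). No race.
Steps 3,4: A(r=y,w=y) vs B(r=x,w=x). No conflict.
Steps 4,5: same thread (B). No race.
Steps 5,6: B(x = y) vs C(x = 0). RACE on x (W-W).
Steps 6,7: C(r=-,w=x) vs B(r=y,w=y). No conflict.
Steps 7,8: B(y = y * 2) vs A(y = x). RACE on y (W-W).
Steps 8,9: A(y = x) vs C(y = x). RACE on y (W-W).
Steps 9,10: same thread (C). No race.
First conflict at steps 5,6.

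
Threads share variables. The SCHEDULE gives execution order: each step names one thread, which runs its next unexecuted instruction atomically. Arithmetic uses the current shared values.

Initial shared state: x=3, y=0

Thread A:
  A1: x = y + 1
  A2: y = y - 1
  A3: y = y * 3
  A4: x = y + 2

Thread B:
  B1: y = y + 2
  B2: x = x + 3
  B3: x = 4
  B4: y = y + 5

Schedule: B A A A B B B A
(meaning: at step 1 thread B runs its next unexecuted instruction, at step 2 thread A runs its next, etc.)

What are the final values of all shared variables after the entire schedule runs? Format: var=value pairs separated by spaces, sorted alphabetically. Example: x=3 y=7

Step 1: thread B executes B1 (y = y + 2). Shared: x=3 y=2. PCs: A@0 B@1
Step 2: thread A executes A1 (x = y + 1). Shared: x=3 y=2. PCs: A@1 B@1
Step 3: thread A executes A2 (y = y - 1). Shared: x=3 y=1. PCs: A@2 B@1
Step 4: thread A executes A3 (y = y * 3). Shared: x=3 y=3. PCs: A@3 B@1
Step 5: thread B executes B2 (x = x + 3). Shared: x=6 y=3. PCs: A@3 B@2
Step 6: thread B executes B3 (x = 4). Shared: x=4 y=3. PCs: A@3 B@3
Step 7: thread B executes B4 (y = y + 5). Shared: x=4 y=8. PCs: A@3 B@4
Step 8: thread A executes A4 (x = y + 2). Shared: x=10 y=8. PCs: A@4 B@4

Answer: x=10 y=8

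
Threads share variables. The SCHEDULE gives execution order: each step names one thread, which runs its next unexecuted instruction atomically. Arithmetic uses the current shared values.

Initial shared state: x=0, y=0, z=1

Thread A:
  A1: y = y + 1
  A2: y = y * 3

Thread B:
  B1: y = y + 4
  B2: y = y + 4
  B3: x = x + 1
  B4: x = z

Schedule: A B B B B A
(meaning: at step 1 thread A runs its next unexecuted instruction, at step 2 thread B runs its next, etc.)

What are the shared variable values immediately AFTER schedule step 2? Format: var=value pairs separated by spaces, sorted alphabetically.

Step 1: thread A executes A1 (y = y + 1). Shared: x=0 y=1 z=1. PCs: A@1 B@0
Step 2: thread B executes B1 (y = y + 4). Shared: x=0 y=5 z=1. PCs: A@1 B@1

Answer: x=0 y=5 z=1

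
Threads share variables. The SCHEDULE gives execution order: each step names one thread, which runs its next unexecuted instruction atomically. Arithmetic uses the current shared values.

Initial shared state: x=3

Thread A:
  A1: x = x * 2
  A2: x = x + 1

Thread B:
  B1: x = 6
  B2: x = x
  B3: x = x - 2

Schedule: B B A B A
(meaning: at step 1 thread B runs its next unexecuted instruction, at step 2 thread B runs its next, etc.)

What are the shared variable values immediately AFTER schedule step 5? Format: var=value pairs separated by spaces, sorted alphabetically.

Step 1: thread B executes B1 (x = 6). Shared: x=6. PCs: A@0 B@1
Step 2: thread B executes B2 (x = x). Shared: x=6. PCs: A@0 B@2
Step 3: thread A executes A1 (x = x * 2). Shared: x=12. PCs: A@1 B@2
Step 4: thread B executes B3 (x = x - 2). Shared: x=10. PCs: A@1 B@3
Step 5: thread A executes A2 (x = x + 1). Shared: x=11. PCs: A@2 B@3

Answer: x=11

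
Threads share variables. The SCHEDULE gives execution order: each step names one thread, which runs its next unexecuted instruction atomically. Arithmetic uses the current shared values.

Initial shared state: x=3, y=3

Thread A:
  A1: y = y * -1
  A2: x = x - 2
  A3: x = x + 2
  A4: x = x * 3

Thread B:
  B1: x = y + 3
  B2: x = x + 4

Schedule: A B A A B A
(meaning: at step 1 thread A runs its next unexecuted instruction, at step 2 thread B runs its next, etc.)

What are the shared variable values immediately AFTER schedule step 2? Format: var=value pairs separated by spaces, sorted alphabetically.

Step 1: thread A executes A1 (y = y * -1). Shared: x=3 y=-3. PCs: A@1 B@0
Step 2: thread B executes B1 (x = y + 3). Shared: x=0 y=-3. PCs: A@1 B@1

Answer: x=0 y=-3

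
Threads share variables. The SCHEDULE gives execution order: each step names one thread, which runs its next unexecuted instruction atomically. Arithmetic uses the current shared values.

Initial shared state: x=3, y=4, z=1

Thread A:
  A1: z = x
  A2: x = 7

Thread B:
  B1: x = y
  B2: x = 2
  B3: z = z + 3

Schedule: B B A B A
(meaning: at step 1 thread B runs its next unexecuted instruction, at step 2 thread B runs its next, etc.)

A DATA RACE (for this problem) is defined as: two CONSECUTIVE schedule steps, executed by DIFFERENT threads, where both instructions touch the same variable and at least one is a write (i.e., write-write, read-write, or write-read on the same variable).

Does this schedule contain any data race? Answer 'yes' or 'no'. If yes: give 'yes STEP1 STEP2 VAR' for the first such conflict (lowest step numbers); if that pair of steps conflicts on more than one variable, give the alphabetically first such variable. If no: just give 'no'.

Steps 1,2: same thread (B). No race.
Steps 2,3: B(x = 2) vs A(z = x). RACE on x (W-R).
Steps 3,4: A(z = x) vs B(z = z + 3). RACE on z (W-W).
Steps 4,5: B(r=z,w=z) vs A(r=-,w=x). No conflict.
First conflict at steps 2,3.

Answer: yes 2 3 x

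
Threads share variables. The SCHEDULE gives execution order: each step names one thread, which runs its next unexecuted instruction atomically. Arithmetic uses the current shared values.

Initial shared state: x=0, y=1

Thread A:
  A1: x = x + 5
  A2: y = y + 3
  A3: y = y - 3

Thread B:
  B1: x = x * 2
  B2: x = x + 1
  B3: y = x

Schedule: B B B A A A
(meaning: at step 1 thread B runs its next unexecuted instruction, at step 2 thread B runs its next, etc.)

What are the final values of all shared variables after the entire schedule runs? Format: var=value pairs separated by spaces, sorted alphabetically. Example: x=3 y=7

Step 1: thread B executes B1 (x = x * 2). Shared: x=0 y=1. PCs: A@0 B@1
Step 2: thread B executes B2 (x = x + 1). Shared: x=1 y=1. PCs: A@0 B@2
Step 3: thread B executes B3 (y = x). Shared: x=1 y=1. PCs: A@0 B@3
Step 4: thread A executes A1 (x = x + 5). Shared: x=6 y=1. PCs: A@1 B@3
Step 5: thread A executes A2 (y = y + 3). Shared: x=6 y=4. PCs: A@2 B@3
Step 6: thread A executes A3 (y = y - 3). Shared: x=6 y=1. PCs: A@3 B@3

Answer: x=6 y=1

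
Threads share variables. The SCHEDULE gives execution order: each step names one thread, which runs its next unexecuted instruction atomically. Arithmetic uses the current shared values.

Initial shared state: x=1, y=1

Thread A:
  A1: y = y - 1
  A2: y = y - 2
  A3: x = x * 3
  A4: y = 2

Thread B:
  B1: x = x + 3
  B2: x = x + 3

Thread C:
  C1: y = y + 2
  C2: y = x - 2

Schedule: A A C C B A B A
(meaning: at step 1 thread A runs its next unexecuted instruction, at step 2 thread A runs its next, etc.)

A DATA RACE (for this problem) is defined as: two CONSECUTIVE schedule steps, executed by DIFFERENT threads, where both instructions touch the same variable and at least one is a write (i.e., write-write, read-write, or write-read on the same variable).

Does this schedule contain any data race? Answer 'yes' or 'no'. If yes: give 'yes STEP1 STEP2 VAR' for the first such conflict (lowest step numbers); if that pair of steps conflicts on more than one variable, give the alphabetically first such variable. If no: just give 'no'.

Answer: yes 2 3 y

Derivation:
Steps 1,2: same thread (A). No race.
Steps 2,3: A(y = y - 2) vs C(y = y + 2). RACE on y (W-W).
Steps 3,4: same thread (C). No race.
Steps 4,5: C(y = x - 2) vs B(x = x + 3). RACE on x (R-W).
Steps 5,6: B(x = x + 3) vs A(x = x * 3). RACE on x (W-W).
Steps 6,7: A(x = x * 3) vs B(x = x + 3). RACE on x (W-W).
Steps 7,8: B(r=x,w=x) vs A(r=-,w=y). No conflict.
First conflict at steps 2,3.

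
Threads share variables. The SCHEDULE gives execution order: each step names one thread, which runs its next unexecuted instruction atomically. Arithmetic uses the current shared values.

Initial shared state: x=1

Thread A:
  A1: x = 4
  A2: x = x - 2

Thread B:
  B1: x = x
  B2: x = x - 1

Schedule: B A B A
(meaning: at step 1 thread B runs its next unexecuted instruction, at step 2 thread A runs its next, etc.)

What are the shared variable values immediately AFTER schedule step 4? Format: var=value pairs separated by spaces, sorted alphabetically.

Answer: x=1

Derivation:
Step 1: thread B executes B1 (x = x). Shared: x=1. PCs: A@0 B@1
Step 2: thread A executes A1 (x = 4). Shared: x=4. PCs: A@1 B@1
Step 3: thread B executes B2 (x = x - 1). Shared: x=3. PCs: A@1 B@2
Step 4: thread A executes A2 (x = x - 2). Shared: x=1. PCs: A@2 B@2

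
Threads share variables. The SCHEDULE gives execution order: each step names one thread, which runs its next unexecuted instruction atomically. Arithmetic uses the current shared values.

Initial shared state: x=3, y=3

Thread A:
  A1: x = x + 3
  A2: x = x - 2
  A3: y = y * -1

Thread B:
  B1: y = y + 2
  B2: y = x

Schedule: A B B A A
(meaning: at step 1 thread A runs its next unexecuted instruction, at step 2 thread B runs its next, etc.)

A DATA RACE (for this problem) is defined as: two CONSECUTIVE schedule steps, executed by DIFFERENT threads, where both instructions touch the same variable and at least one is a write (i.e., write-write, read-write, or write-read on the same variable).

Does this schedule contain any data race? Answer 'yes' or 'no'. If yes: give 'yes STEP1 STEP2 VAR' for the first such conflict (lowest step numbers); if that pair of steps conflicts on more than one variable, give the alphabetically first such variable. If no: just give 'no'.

Answer: yes 3 4 x

Derivation:
Steps 1,2: A(r=x,w=x) vs B(r=y,w=y). No conflict.
Steps 2,3: same thread (B). No race.
Steps 3,4: B(y = x) vs A(x = x - 2). RACE on x (R-W).
Steps 4,5: same thread (A). No race.
First conflict at steps 3,4.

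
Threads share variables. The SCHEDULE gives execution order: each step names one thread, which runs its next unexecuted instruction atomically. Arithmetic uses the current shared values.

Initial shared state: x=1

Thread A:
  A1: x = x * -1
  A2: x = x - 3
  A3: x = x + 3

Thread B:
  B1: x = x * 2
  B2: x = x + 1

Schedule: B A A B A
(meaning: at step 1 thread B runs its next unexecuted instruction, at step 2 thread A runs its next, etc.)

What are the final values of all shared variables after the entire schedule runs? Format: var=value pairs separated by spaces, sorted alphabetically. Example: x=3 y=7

Answer: x=-1

Derivation:
Step 1: thread B executes B1 (x = x * 2). Shared: x=2. PCs: A@0 B@1
Step 2: thread A executes A1 (x = x * -1). Shared: x=-2. PCs: A@1 B@1
Step 3: thread A executes A2 (x = x - 3). Shared: x=-5. PCs: A@2 B@1
Step 4: thread B executes B2 (x = x + 1). Shared: x=-4. PCs: A@2 B@2
Step 5: thread A executes A3 (x = x + 3). Shared: x=-1. PCs: A@3 B@2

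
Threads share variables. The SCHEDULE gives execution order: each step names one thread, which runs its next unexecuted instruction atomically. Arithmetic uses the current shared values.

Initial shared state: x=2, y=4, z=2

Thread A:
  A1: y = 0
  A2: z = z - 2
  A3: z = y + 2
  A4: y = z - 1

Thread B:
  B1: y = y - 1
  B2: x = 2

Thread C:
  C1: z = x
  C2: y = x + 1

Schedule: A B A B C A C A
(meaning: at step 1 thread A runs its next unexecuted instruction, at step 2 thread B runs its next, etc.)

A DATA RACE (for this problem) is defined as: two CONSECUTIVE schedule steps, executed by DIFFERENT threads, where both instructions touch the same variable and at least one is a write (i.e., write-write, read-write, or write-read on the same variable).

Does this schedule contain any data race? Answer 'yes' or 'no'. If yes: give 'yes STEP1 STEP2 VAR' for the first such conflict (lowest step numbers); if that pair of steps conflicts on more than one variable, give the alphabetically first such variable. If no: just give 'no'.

Answer: yes 1 2 y

Derivation:
Steps 1,2: A(y = 0) vs B(y = y - 1). RACE on y (W-W).
Steps 2,3: B(r=y,w=y) vs A(r=z,w=z). No conflict.
Steps 3,4: A(r=z,w=z) vs B(r=-,w=x). No conflict.
Steps 4,5: B(x = 2) vs C(z = x). RACE on x (W-R).
Steps 5,6: C(z = x) vs A(z = y + 2). RACE on z (W-W).
Steps 6,7: A(z = y + 2) vs C(y = x + 1). RACE on y (R-W).
Steps 7,8: C(y = x + 1) vs A(y = z - 1). RACE on y (W-W).
First conflict at steps 1,2.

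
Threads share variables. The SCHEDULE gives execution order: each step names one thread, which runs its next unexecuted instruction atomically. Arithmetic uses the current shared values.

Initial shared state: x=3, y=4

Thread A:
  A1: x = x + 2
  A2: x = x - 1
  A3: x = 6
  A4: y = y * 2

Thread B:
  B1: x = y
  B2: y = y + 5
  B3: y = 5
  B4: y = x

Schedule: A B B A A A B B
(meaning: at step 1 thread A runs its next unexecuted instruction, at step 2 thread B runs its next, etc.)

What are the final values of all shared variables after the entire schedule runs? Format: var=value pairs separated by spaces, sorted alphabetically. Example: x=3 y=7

Answer: x=6 y=6

Derivation:
Step 1: thread A executes A1 (x = x + 2). Shared: x=5 y=4. PCs: A@1 B@0
Step 2: thread B executes B1 (x = y). Shared: x=4 y=4. PCs: A@1 B@1
Step 3: thread B executes B2 (y = y + 5). Shared: x=4 y=9. PCs: A@1 B@2
Step 4: thread A executes A2 (x = x - 1). Shared: x=3 y=9. PCs: A@2 B@2
Step 5: thread A executes A3 (x = 6). Shared: x=6 y=9. PCs: A@3 B@2
Step 6: thread A executes A4 (y = y * 2). Shared: x=6 y=18. PCs: A@4 B@2
Step 7: thread B executes B3 (y = 5). Shared: x=6 y=5. PCs: A@4 B@3
Step 8: thread B executes B4 (y = x). Shared: x=6 y=6. PCs: A@4 B@4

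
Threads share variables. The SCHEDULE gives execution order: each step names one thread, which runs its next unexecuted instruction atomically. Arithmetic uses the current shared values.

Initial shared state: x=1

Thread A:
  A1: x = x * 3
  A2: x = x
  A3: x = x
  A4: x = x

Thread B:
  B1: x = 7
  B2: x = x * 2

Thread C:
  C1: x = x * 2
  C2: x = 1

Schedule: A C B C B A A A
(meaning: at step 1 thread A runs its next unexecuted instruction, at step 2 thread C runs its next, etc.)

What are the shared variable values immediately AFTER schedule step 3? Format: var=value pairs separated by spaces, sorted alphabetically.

Step 1: thread A executes A1 (x = x * 3). Shared: x=3. PCs: A@1 B@0 C@0
Step 2: thread C executes C1 (x = x * 2). Shared: x=6. PCs: A@1 B@0 C@1
Step 3: thread B executes B1 (x = 7). Shared: x=7. PCs: A@1 B@1 C@1

Answer: x=7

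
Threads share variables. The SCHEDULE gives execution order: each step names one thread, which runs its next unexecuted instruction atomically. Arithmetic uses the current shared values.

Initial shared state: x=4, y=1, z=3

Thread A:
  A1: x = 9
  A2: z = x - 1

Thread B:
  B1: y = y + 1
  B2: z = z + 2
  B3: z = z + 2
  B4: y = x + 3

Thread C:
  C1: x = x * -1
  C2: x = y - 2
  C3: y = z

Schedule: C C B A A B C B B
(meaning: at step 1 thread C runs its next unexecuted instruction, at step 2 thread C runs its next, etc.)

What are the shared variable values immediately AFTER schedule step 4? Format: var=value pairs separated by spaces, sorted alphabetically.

Answer: x=9 y=2 z=3

Derivation:
Step 1: thread C executes C1 (x = x * -1). Shared: x=-4 y=1 z=3. PCs: A@0 B@0 C@1
Step 2: thread C executes C2 (x = y - 2). Shared: x=-1 y=1 z=3. PCs: A@0 B@0 C@2
Step 3: thread B executes B1 (y = y + 1). Shared: x=-1 y=2 z=3. PCs: A@0 B@1 C@2
Step 4: thread A executes A1 (x = 9). Shared: x=9 y=2 z=3. PCs: A@1 B@1 C@2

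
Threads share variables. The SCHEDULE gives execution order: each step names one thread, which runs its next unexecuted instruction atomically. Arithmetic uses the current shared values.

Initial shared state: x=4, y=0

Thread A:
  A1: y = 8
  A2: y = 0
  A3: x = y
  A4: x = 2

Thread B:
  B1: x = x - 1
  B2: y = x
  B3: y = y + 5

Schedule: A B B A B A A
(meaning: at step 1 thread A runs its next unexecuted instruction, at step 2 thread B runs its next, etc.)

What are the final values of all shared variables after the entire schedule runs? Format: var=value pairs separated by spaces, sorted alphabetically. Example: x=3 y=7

Step 1: thread A executes A1 (y = 8). Shared: x=4 y=8. PCs: A@1 B@0
Step 2: thread B executes B1 (x = x - 1). Shared: x=3 y=8. PCs: A@1 B@1
Step 3: thread B executes B2 (y = x). Shared: x=3 y=3. PCs: A@1 B@2
Step 4: thread A executes A2 (y = 0). Shared: x=3 y=0. PCs: A@2 B@2
Step 5: thread B executes B3 (y = y + 5). Shared: x=3 y=5. PCs: A@2 B@3
Step 6: thread A executes A3 (x = y). Shared: x=5 y=5. PCs: A@3 B@3
Step 7: thread A executes A4 (x = 2). Shared: x=2 y=5. PCs: A@4 B@3

Answer: x=2 y=5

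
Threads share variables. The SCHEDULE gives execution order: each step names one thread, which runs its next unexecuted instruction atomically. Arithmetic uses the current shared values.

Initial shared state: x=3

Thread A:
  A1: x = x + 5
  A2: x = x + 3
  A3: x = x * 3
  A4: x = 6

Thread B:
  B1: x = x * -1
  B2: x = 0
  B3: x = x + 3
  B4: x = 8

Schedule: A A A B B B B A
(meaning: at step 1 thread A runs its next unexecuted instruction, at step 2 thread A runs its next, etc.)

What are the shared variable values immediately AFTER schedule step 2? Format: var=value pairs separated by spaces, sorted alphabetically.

Step 1: thread A executes A1 (x = x + 5). Shared: x=8. PCs: A@1 B@0
Step 2: thread A executes A2 (x = x + 3). Shared: x=11. PCs: A@2 B@0

Answer: x=11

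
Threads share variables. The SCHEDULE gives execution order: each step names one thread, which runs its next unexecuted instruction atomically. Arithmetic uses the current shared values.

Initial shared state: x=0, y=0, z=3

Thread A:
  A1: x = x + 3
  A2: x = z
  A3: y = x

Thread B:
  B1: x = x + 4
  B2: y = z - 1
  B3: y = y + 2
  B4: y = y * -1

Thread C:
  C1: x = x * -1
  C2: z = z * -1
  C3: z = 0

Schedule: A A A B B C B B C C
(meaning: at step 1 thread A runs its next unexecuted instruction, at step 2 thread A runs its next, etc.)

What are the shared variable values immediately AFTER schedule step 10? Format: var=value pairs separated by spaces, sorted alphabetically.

Step 1: thread A executes A1 (x = x + 3). Shared: x=3 y=0 z=3. PCs: A@1 B@0 C@0
Step 2: thread A executes A2 (x = z). Shared: x=3 y=0 z=3. PCs: A@2 B@0 C@0
Step 3: thread A executes A3 (y = x). Shared: x=3 y=3 z=3. PCs: A@3 B@0 C@0
Step 4: thread B executes B1 (x = x + 4). Shared: x=7 y=3 z=3. PCs: A@3 B@1 C@0
Step 5: thread B executes B2 (y = z - 1). Shared: x=7 y=2 z=3. PCs: A@3 B@2 C@0
Step 6: thread C executes C1 (x = x * -1). Shared: x=-7 y=2 z=3. PCs: A@3 B@2 C@1
Step 7: thread B executes B3 (y = y + 2). Shared: x=-7 y=4 z=3. PCs: A@3 B@3 C@1
Step 8: thread B executes B4 (y = y * -1). Shared: x=-7 y=-4 z=3. PCs: A@3 B@4 C@1
Step 9: thread C executes C2 (z = z * -1). Shared: x=-7 y=-4 z=-3. PCs: A@3 B@4 C@2
Step 10: thread C executes C3 (z = 0). Shared: x=-7 y=-4 z=0. PCs: A@3 B@4 C@3

Answer: x=-7 y=-4 z=0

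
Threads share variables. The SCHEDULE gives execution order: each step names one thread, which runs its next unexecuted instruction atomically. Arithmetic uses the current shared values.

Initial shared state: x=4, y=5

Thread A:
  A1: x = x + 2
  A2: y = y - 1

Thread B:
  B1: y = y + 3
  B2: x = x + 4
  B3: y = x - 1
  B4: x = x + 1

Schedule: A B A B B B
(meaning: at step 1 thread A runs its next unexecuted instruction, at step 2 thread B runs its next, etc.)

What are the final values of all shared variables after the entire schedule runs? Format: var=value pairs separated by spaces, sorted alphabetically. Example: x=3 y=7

Answer: x=11 y=9

Derivation:
Step 1: thread A executes A1 (x = x + 2). Shared: x=6 y=5. PCs: A@1 B@0
Step 2: thread B executes B1 (y = y + 3). Shared: x=6 y=8. PCs: A@1 B@1
Step 3: thread A executes A2 (y = y - 1). Shared: x=6 y=7. PCs: A@2 B@1
Step 4: thread B executes B2 (x = x + 4). Shared: x=10 y=7. PCs: A@2 B@2
Step 5: thread B executes B3 (y = x - 1). Shared: x=10 y=9. PCs: A@2 B@3
Step 6: thread B executes B4 (x = x + 1). Shared: x=11 y=9. PCs: A@2 B@4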